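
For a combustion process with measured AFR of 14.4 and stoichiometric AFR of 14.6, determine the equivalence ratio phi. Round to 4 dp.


phi = AFR_stoich / AFR_actual
phi = 14.6 / 14.4 = 1.0139


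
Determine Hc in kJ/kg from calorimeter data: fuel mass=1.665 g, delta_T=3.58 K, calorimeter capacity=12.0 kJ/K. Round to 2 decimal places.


Hc = C_cal * delta_T / m_fuel
Q_released = 12.0 * 3.58 = 42.9600 kJ
m_fuel = 1.665 g = 1.665/1000 kg = 0.001665 kg
Hc = 42.9600 / 0.001665 = 25801.80 kJ/kg


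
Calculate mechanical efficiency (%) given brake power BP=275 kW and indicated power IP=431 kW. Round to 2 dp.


eta_mech = (BP / IP) * 100
Ratio = 275 / 431 = 0.6381
eta_mech = 0.6381 * 100 = 63.81%


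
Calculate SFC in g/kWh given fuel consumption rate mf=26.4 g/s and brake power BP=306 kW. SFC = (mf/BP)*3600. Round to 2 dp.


SFC = (mf / BP) * 3600
Rate = 26.4 / 306 = 0.086275 g/(s*kW)
SFC = 0.086275 * 3600 = 310.59 g/kWh


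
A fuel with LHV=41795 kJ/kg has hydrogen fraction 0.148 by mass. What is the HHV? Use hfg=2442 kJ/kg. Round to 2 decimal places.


HHV = LHV + hfg * 9 * H
Water addition = 2442 * 9 * 0.148 = 3252.744 kJ/kg
HHV = 41795 + 3252.744 = 45047.74 kJ/kg


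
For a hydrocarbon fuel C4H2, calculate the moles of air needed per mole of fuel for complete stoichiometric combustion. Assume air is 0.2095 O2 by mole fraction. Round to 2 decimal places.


Balanced combustion: C4H2 + 4.5 O2 -> 4 CO2 + 1 H2O
O2 needed = C + H/4 = 4 + 2/4 = 4.50 moles
Air moles = O2 / 0.2095 = 4.50 / 0.2095 = 21.48 moles air


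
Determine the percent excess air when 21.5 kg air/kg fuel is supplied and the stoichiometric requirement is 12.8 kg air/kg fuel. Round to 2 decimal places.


Excess air = actual - stoichiometric = 21.5 - 12.8 = 8.70 kg/kg fuel
Excess air % = (excess / stoich) * 100 = (8.70 / 12.8) * 100 = 67.97%


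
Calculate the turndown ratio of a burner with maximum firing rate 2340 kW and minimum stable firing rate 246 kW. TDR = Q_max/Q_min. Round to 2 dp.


TDR = Q_max / Q_min
TDR = 2340 / 246 = 9.51


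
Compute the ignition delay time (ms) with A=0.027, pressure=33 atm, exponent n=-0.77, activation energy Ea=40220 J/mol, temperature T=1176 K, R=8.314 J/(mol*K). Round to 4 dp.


tau = A * P^n * exp(Ea/(R*T))
P^n = 33^(-0.77) = 0.06772426
Ea/(R*T) = 40220/(8.314*1176) = 4.113625
exp(Ea/(R*T)) = 61.168065
tau = 0.027 * 0.06772426 * 61.168065 = 0.1118 ms


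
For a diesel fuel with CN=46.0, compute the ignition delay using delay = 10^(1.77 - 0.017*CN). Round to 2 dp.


delay = 10^(1.77 - 0.017*CN)
Exponent = 1.77 - 0.017*46.0 = 0.9880
delay = 10^0.9880 = 9.73 ms


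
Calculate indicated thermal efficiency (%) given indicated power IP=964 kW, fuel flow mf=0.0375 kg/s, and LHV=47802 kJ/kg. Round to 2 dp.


eta_ith = (IP / (mf * LHV)) * 100
Denominator = 0.0375 * 47802 = 1792.5750 kW
eta_ith = (964 / 1792.5750) * 100 = 53.78%


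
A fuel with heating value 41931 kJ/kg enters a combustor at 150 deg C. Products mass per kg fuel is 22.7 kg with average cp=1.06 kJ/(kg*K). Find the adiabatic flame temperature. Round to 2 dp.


T_ad = T_in + Hc / (m_p * cp)
Denominator = 22.7 * 1.06 = 24.0620
Temperature rise = 41931 / 24.0620 = 1742.62 K
T_ad = 150 + 1742.62 = 1892.62 deg C


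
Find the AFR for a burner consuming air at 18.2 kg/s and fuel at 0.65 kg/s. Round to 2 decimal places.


AFR = m_air / m_fuel
AFR = 18.2 / 0.65 = 28.00


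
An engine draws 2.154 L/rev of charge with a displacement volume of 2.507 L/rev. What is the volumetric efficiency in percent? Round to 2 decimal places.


eta_v = (V_actual / V_disp) * 100
Ratio = 2.154 / 2.507 = 0.8592
eta_v = 0.8592 * 100 = 85.92%


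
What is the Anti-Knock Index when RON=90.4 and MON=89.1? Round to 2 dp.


AKI = (RON + MON) / 2
AKI = (90.4 + 89.1) / 2
AKI = 179.5 / 2 = 89.75


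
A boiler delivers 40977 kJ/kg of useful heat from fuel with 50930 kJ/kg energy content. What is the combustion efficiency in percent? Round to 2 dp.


Efficiency = (Q_useful / Q_fuel) * 100
Efficiency = (40977 / 50930) * 100
Efficiency = 0.8046 * 100 = 80.46%


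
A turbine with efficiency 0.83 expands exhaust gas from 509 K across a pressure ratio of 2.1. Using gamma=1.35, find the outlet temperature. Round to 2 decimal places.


T_out = T_in * (1 - eta * (1 - PR^(-(gamma-1)/gamma)))
Exponent = -(1.35-1)/1.35 = -0.25925926
PR^exp = 2.1^(-0.25925926) = 0.82501466
Factor = 1 - 0.83*(1 - 0.82501466) = 0.85476217
T_out = 509 * 0.85476217 = 435.07 K


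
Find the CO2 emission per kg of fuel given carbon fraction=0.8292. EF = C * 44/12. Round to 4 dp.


EF = C_frac * (M_CO2 / M_C)
EF = 0.8292 * (44/12)
EF = 0.8292 * 3.666667 = 3.0404 kg_CO2/kg_fuel


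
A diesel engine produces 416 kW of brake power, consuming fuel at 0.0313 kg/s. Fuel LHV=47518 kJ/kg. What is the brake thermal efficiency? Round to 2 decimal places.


eta_BTE = (BP / (mf * LHV)) * 100
Denominator = 0.0313 * 47518 = 1487.3134 kW
eta_BTE = (416 / 1487.3134) * 100 = 27.97%


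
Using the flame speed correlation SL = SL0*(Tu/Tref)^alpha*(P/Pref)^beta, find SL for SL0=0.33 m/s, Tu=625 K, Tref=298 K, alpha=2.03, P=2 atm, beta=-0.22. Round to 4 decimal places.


SL = SL0 * (Tu/Tref)^alpha * (P/Pref)^beta
T ratio = 625/298 = 2.09731544
(T ratio)^alpha = 2.09731544^2.03 = 4.497565
(P/Pref)^beta = 2^(-0.22) = 0.858565
SL = 0.33 * 4.497565 * 0.858565 = 1.2743 m/s


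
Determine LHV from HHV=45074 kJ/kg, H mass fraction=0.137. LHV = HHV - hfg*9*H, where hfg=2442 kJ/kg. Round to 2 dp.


LHV = HHV - hfg * 9 * H
Water correction = 2442 * 9 * 0.137 = 3010.986 kJ/kg
LHV = 45074 - 3010.986 = 42063.01 kJ/kg


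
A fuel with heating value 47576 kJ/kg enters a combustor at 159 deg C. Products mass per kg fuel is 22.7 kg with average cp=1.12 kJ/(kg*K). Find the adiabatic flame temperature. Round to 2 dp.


T_ad = T_in + Hc / (m_p * cp)
Denominator = 22.7 * 1.12 = 25.4240
Temperature rise = 47576 / 25.4240 = 1871.30 K
T_ad = 159 + 1871.30 = 2030.30 deg C


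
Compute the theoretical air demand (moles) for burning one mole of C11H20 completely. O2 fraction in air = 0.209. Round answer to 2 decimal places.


Balanced combustion: C11H20 + 16 O2 -> 11 CO2 + 10 H2O
O2 needed = C + H/4 = 11 + 20/4 = 16.00 moles
Air moles = O2 / 0.209 = 16.00 / 0.209 = 76.56 moles air


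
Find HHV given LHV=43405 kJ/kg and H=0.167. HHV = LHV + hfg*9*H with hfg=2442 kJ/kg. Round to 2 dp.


HHV = LHV + hfg * 9 * H
Water addition = 2442 * 9 * 0.167 = 3670.326 kJ/kg
HHV = 43405 + 3670.326 = 47075.33 kJ/kg


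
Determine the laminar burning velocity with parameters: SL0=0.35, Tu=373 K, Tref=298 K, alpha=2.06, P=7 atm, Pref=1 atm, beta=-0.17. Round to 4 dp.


SL = SL0 * (Tu/Tref)^alpha * (P/Pref)^beta
T ratio = 373/298 = 1.25167785
(T ratio)^alpha = 1.25167785^2.06 = 1.587942
(P/Pref)^beta = 7^(-0.17) = 0.718345
SL = 0.35 * 1.587942 * 0.718345 = 0.3992 m/s


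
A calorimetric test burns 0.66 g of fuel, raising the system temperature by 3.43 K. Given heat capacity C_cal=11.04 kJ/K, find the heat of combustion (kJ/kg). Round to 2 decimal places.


Hc = C_cal * delta_T / m_fuel
Q_released = 11.04 * 3.43 = 37.8672 kJ
m_fuel = 0.66 g = 0.66/1000 kg = 0.000660 kg
Hc = 37.8672 / 0.000660 = 57374.55 kJ/kg


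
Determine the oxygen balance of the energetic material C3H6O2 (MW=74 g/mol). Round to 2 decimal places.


OB = -1600 * (2C + H/2 - O) / MW
Inner = 2*3 + 6/2 - 2 = 7.00
OB = -1600 * 7.00 / 74 = -151.35%


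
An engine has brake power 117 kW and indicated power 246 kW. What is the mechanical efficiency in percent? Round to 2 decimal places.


eta_mech = (BP / IP) * 100
Ratio = 117 / 246 = 0.4756
eta_mech = 0.4756 * 100 = 47.56%


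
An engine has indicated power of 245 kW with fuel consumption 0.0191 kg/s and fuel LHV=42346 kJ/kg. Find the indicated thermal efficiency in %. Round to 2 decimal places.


eta_ith = (IP / (mf * LHV)) * 100
Denominator = 0.0191 * 42346 = 808.8086 kW
eta_ith = (245 / 808.8086) * 100 = 30.29%


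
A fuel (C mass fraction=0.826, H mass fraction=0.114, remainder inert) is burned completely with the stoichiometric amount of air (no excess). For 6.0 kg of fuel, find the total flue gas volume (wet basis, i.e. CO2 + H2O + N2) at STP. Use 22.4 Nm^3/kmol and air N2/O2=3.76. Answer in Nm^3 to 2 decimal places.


Per kg fuel: CO2 = (C/12 kmol)*22.4 = (0.826/12)*22.4 = 1.54187 Nm^3
Per kg fuel: H2O = (H/2 kmol)*22.4 = (0.114/2)*22.4 = 1.27680 Nm^3
O2 needed per kg fuel = C/12 + H/4 = 0.826/12 + 0.114/4 = 0.09733333 kmol
Per kg fuel: N2 = O2*3.76*22.4 = 0.09733333*3.76*22.4 = 8.19780 Nm^3
Total per kg = 1.54187 + 1.27680 + 8.19780 = 11.01647 Nm^3
Total = 11.01647 * 6.0 = 66.10 Nm^3


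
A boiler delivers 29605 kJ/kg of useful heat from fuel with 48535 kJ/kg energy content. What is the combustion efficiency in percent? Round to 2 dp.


Efficiency = (Q_useful / Q_fuel) * 100
Efficiency = (29605 / 48535) * 100
Efficiency = 0.6100 * 100 = 61.00%


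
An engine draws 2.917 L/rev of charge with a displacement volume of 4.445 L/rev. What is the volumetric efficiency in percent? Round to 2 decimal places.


eta_v = (V_actual / V_disp) * 100
Ratio = 2.917 / 4.445 = 0.6562
eta_v = 0.6562 * 100 = 65.62%


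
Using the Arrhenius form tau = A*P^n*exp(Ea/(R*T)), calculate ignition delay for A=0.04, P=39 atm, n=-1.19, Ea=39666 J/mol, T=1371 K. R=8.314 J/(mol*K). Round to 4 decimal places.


tau = A * P^n * exp(Ea/(R*T))
P^n = 39^(-1.19) = 0.01278301
Ea/(R*T) = 39666/(8.314*1371) = 3.479933
exp(Ea/(R*T)) = 32.457560
tau = 0.04 * 0.01278301 * 32.457560 = 0.0166 ms


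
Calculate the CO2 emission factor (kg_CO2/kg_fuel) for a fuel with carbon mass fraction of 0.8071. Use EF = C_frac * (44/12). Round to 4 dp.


EF = C_frac * (M_CO2 / M_C)
EF = 0.8071 * (44/12)
EF = 0.8071 * 3.666667 = 2.9594 kg_CO2/kg_fuel


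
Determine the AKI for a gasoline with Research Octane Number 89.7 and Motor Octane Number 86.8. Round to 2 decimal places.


AKI = (RON + MON) / 2
AKI = (89.7 + 86.8) / 2
AKI = 176.5 / 2 = 88.25


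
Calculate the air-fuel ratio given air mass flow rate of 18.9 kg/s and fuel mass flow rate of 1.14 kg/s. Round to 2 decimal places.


AFR = m_air / m_fuel
AFR = 18.9 / 1.14 = 16.58


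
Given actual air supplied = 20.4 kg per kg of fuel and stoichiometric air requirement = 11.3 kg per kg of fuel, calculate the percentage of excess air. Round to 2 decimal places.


Excess air = actual - stoichiometric = 20.4 - 11.3 = 9.10 kg/kg fuel
Excess air % = (excess / stoich) * 100 = (9.10 / 11.3) * 100 = 80.53%


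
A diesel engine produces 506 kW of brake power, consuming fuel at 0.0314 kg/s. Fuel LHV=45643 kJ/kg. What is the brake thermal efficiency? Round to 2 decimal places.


eta_BTE = (BP / (mf * LHV)) * 100
Denominator = 0.0314 * 45643 = 1433.1902 kW
eta_BTE = (506 / 1433.1902) * 100 = 35.31%


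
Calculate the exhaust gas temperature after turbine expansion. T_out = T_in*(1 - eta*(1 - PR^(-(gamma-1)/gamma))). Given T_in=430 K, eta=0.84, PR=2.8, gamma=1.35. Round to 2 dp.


T_out = T_in * (1 - eta * (1 - PR^(-(gamma-1)/gamma)))
Exponent = -(1.35-1)/1.35 = -0.25925926
PR^exp = 2.8^(-0.25925926) = 0.76572026
Factor = 1 - 0.84*(1 - 0.76572026) = 0.80320502
T_out = 430 * 0.80320502 = 345.38 K


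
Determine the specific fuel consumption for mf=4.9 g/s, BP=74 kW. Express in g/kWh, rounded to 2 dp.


SFC = (mf / BP) * 3600
Rate = 4.9 / 74 = 0.066216 g/(s*kW)
SFC = 0.066216 * 3600 = 238.38 g/kWh


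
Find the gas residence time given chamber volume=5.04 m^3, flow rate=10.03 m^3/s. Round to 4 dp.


tau = V / Q_flow
tau = 5.04 / 10.03 = 0.5025 s


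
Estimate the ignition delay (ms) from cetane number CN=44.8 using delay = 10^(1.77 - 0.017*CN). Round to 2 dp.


delay = 10^(1.77 - 0.017*CN)
Exponent = 1.77 - 0.017*44.8 = 1.0084
delay = 10^1.0084 = 10.20 ms


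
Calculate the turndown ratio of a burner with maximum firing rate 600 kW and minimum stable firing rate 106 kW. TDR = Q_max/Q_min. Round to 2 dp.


TDR = Q_max / Q_min
TDR = 600 / 106 = 5.66


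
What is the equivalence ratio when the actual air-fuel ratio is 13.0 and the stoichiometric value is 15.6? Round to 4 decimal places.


phi = AFR_stoich / AFR_actual
phi = 15.6 / 13.0 = 1.2000


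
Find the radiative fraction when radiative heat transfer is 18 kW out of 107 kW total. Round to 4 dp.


f_rad = Q_rad / Q_total
f_rad = 18 / 107 = 0.1682


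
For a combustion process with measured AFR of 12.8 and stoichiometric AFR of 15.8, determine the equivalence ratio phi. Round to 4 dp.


phi = AFR_stoich / AFR_actual
phi = 15.8 / 12.8 = 1.2344


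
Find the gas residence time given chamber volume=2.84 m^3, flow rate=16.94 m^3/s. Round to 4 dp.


tau = V / Q_flow
tau = 2.84 / 16.94 = 0.1677 s


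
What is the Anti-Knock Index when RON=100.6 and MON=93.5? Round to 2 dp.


AKI = (RON + MON) / 2
AKI = (100.6 + 93.5) / 2
AKI = 194.1 / 2 = 97.05


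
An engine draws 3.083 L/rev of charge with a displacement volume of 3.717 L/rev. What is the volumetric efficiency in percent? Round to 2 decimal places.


eta_v = (V_actual / V_disp) * 100
Ratio = 3.083 / 3.717 = 0.8294
eta_v = 0.8294 * 100 = 82.94%


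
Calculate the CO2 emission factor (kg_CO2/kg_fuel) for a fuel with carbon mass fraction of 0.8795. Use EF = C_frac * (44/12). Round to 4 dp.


EF = C_frac * (M_CO2 / M_C)
EF = 0.8795 * (44/12)
EF = 0.8795 * 3.666667 = 3.2248 kg_CO2/kg_fuel


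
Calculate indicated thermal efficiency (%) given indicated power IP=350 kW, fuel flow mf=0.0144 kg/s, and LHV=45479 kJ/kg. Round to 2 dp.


eta_ith = (IP / (mf * LHV)) * 100
Denominator = 0.0144 * 45479 = 654.8976 kW
eta_ith = (350 / 654.8976) * 100 = 53.44%


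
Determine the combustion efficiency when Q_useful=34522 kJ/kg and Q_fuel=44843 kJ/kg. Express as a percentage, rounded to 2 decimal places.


Efficiency = (Q_useful / Q_fuel) * 100
Efficiency = (34522 / 44843) * 100
Efficiency = 0.7698 * 100 = 76.98%


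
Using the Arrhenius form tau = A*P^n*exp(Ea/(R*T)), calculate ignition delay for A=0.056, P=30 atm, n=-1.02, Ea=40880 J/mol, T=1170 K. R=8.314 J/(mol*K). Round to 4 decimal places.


tau = A * P^n * exp(Ea/(R*T))
P^n = 30^(-1.02) = 0.03114127
Ea/(R*T) = 40880/(8.314*1170) = 4.202570
exp(Ea/(R*T)) = 66.857967
tau = 0.056 * 0.03114127 * 66.857967 = 0.1166 ms


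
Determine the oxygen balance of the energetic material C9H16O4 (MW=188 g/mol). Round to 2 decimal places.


OB = -1600 * (2C + H/2 - O) / MW
Inner = 2*9 + 16/2 - 4 = 22.00
OB = -1600 * 22.00 / 188 = -187.23%


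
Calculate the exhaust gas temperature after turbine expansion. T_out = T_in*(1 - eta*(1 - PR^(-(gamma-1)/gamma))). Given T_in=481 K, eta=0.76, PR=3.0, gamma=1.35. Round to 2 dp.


T_out = T_in * (1 - eta * (1 - PR^(-(gamma-1)/gamma)))
Exponent = -(1.35-1)/1.35 = -0.25925926
PR^exp = 3.0^(-0.25925926) = 0.75214556
Factor = 1 - 0.76*(1 - 0.75214556) = 0.81163063
T_out = 481 * 0.81163063 = 390.39 K


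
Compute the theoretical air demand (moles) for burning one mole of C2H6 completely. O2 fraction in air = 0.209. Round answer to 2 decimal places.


Balanced combustion: C2H6 + 3.5 O2 -> 2 CO2 + 3 H2O
O2 needed = C + H/4 = 2 + 6/4 = 3.50 moles
Air moles = O2 / 0.209 = 3.50 / 0.209 = 16.75 moles air


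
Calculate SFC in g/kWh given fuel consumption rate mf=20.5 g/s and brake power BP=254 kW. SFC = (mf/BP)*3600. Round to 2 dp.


SFC = (mf / BP) * 3600
Rate = 20.5 / 254 = 0.080709 g/(s*kW)
SFC = 0.080709 * 3600 = 290.55 g/kWh


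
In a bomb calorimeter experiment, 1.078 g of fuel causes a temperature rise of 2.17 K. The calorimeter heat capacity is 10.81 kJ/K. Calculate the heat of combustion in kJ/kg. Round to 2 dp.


Hc = C_cal * delta_T / m_fuel
Q_released = 10.81 * 2.17 = 23.4577 kJ
m_fuel = 1.078 g = 1.078/1000 kg = 0.001078 kg
Hc = 23.4577 / 0.001078 = 21760.39 kJ/kg


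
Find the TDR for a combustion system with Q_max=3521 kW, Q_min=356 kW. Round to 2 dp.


TDR = Q_max / Q_min
TDR = 3521 / 356 = 9.89


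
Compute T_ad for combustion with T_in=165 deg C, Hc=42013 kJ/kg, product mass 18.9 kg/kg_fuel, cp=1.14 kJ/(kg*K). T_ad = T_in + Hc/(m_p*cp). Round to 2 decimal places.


T_ad = T_in + Hc / (m_p * cp)
Denominator = 18.9 * 1.14 = 21.5460
Temperature rise = 42013 / 21.5460 = 1949.92 K
T_ad = 165 + 1949.92 = 2114.92 deg C


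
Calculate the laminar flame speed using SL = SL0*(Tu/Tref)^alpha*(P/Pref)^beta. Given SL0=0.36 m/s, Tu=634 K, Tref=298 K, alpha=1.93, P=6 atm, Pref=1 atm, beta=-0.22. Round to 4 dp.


SL = SL0 * (Tu/Tref)^alpha * (P/Pref)^beta
T ratio = 634/298 = 2.12751678
(T ratio)^alpha = 2.12751678^1.93 = 4.293336
(P/Pref)^beta = 6^(-0.22) = 0.674228
SL = 0.36 * 4.293336 * 0.674228 = 1.0421 m/s


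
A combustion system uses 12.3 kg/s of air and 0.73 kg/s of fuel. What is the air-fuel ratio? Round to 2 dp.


AFR = m_air / m_fuel
AFR = 12.3 / 0.73 = 16.85


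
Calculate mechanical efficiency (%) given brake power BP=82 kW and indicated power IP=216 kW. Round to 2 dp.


eta_mech = (BP / IP) * 100
Ratio = 82 / 216 = 0.3796
eta_mech = 0.3796 * 100 = 37.96%


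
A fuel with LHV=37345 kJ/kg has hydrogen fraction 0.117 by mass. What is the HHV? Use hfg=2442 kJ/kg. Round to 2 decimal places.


HHV = LHV + hfg * 9 * H
Water addition = 2442 * 9 * 0.117 = 2571.426 kJ/kg
HHV = 37345 + 2571.426 = 39916.43 kJ/kg


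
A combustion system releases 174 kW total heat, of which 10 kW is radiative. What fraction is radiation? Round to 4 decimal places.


f_rad = Q_rad / Q_total
f_rad = 10 / 174 = 0.0575


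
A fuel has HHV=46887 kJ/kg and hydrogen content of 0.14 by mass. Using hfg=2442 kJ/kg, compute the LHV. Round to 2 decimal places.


LHV = HHV - hfg * 9 * H
Water correction = 2442 * 9 * 0.14 = 3076.920 kJ/kg
LHV = 46887 - 3076.920 = 43810.08 kJ/kg


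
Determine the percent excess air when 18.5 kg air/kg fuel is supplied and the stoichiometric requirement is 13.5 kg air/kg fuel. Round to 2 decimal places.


Excess air = actual - stoichiometric = 18.5 - 13.5 = 5.00 kg/kg fuel
Excess air % = (excess / stoich) * 100 = (5.00 / 13.5) * 100 = 37.04%


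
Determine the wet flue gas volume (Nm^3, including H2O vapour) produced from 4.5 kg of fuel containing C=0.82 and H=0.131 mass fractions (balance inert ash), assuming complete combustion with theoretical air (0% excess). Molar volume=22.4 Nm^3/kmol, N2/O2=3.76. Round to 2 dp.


Per kg fuel: CO2 = (C/12 kmol)*22.4 = (0.82/12)*22.4 = 1.53067 Nm^3
Per kg fuel: H2O = (H/2 kmol)*22.4 = (0.131/2)*22.4 = 1.46720 Nm^3
O2 needed per kg fuel = C/12 + H/4 = 0.82/12 + 0.131/4 = 0.10108333 kmol
Per kg fuel: N2 = O2*3.76*22.4 = 0.10108333*3.76*22.4 = 8.51364 Nm^3
Total per kg = 1.53067 + 1.46720 + 8.51364 = 11.51151 Nm^3
Total = 11.51151 * 4.5 = 51.80 Nm^3


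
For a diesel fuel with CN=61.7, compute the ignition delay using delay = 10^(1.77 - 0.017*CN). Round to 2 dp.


delay = 10^(1.77 - 0.017*CN)
Exponent = 1.77 - 0.017*61.7 = 0.7211
delay = 10^0.7211 = 5.26 ms


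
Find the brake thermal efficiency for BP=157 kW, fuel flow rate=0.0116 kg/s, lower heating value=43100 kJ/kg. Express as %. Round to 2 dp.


eta_BTE = (BP / (mf * LHV)) * 100
Denominator = 0.0116 * 43100 = 499.9600 kW
eta_BTE = (157 / 499.9600) * 100 = 31.40%


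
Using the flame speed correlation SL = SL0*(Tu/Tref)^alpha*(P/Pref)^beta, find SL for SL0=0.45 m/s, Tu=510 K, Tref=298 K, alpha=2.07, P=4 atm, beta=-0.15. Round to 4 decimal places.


SL = SL0 * (Tu/Tref)^alpha * (P/Pref)^beta
T ratio = 510/298 = 1.71140940
(T ratio)^alpha = 1.71140940^2.07 = 3.041183
(P/Pref)^beta = 4^(-0.15) = 0.812252
SL = 0.45 * 3.041183 * 0.812252 = 1.1116 m/s


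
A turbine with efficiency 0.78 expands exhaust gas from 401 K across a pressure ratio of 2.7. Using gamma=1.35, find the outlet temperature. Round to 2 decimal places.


T_out = T_in * (1 - eta * (1 - PR^(-(gamma-1)/gamma)))
Exponent = -(1.35-1)/1.35 = -0.25925926
PR^exp = 2.7^(-0.25925926) = 0.77297411
Factor = 1 - 0.78*(1 - 0.77297411) = 0.82291981
T_out = 401 * 0.82291981 = 329.99 K


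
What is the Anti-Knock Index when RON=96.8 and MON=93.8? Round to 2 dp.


AKI = (RON + MON) / 2
AKI = (96.8 + 93.8) / 2
AKI = 190.6 / 2 = 95.30


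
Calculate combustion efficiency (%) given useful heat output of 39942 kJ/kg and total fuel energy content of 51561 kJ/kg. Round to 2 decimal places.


Efficiency = (Q_useful / Q_fuel) * 100
Efficiency = (39942 / 51561) * 100
Efficiency = 0.7747 * 100 = 77.47%


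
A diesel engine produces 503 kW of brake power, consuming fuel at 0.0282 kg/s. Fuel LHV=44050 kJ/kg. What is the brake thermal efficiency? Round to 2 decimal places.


eta_BTE = (BP / (mf * LHV)) * 100
Denominator = 0.0282 * 44050 = 1242.2100 kW
eta_BTE = (503 / 1242.2100) * 100 = 40.49%


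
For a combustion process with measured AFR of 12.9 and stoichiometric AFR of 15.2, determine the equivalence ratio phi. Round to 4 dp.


phi = AFR_stoich / AFR_actual
phi = 15.2 / 12.9 = 1.1783


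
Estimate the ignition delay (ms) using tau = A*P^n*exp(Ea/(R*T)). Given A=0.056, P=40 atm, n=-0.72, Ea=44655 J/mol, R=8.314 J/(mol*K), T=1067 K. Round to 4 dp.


tau = A * P^n * exp(Ea/(R*T))
P^n = 40^(-0.72) = 0.07022905
Ea/(R*T) = 44655/(8.314*1067) = 5.033796
exp(Ea/(R*T)) = 153.514726
tau = 0.056 * 0.07022905 * 153.514726 = 0.6037 ms


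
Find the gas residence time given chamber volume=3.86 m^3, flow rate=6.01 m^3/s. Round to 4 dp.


tau = V / Q_flow
tau = 3.86 / 6.01 = 0.6423 s


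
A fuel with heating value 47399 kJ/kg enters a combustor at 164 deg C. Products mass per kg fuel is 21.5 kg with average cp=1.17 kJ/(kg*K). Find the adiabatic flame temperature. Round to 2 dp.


T_ad = T_in + Hc / (m_p * cp)
Denominator = 21.5 * 1.17 = 25.1550
Temperature rise = 47399 / 25.1550 = 1884.28 K
T_ad = 164 + 1884.28 = 2048.28 deg C


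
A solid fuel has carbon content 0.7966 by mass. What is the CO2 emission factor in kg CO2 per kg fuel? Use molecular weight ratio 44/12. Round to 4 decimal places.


EF = C_frac * (M_CO2 / M_C)
EF = 0.7966 * (44/12)
EF = 0.7966 * 3.666667 = 2.9209 kg_CO2/kg_fuel


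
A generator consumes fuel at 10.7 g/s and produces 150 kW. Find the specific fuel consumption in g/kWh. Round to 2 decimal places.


SFC = (mf / BP) * 3600
Rate = 10.7 / 150 = 0.071333 g/(s*kW)
SFC = 0.071333 * 3600 = 256.80 g/kWh


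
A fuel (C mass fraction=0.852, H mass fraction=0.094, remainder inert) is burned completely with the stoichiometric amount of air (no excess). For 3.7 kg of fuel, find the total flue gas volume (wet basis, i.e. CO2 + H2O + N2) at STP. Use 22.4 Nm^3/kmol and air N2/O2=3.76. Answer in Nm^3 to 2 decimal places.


Per kg fuel: CO2 = (C/12 kmol)*22.4 = (0.852/12)*22.4 = 1.59040 Nm^3
Per kg fuel: H2O = (H/2 kmol)*22.4 = (0.094/2)*22.4 = 1.05280 Nm^3
O2 needed per kg fuel = C/12 + H/4 = 0.852/12 + 0.094/4 = 0.09450000 kmol
Per kg fuel: N2 = O2*3.76*22.4 = 0.09450000*3.76*22.4 = 7.95917 Nm^3
Total per kg = 1.59040 + 1.05280 + 7.95917 = 10.60237 Nm^3
Total = 10.60237 * 3.7 = 39.23 Nm^3


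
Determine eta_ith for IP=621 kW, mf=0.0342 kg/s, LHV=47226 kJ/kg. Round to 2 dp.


eta_ith = (IP / (mf * LHV)) * 100
Denominator = 0.0342 * 47226 = 1615.1292 kW
eta_ith = (621 / 1615.1292) * 100 = 38.45%


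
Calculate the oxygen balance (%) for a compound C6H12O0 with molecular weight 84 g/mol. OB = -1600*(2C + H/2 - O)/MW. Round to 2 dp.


OB = -1600 * (2C + H/2 - O) / MW
Inner = 2*6 + 12/2 - 0 = 18.00
OB = -1600 * 18.00 / 84 = -342.86%


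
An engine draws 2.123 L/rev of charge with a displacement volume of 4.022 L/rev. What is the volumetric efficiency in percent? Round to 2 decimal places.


eta_v = (V_actual / V_disp) * 100
Ratio = 2.123 / 4.022 = 0.5278
eta_v = 0.5278 * 100 = 52.78%


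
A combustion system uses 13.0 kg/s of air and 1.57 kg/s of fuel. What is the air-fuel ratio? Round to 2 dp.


AFR = m_air / m_fuel
AFR = 13.0 / 1.57 = 8.28


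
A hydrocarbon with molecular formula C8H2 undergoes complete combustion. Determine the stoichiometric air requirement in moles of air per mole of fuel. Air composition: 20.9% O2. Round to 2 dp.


Balanced combustion: C8H2 + 8.5 O2 -> 8 CO2 + 1 H2O
O2 needed = C + H/4 = 8 + 2/4 = 8.50 moles
Air moles = O2 / 0.209 = 8.50 / 0.209 = 40.67 moles air


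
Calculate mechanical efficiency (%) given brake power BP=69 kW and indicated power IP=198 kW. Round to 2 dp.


eta_mech = (BP / IP) * 100
Ratio = 69 / 198 = 0.3485
eta_mech = 0.3485 * 100 = 34.85%


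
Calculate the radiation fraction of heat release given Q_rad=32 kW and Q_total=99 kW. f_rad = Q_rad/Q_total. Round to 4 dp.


f_rad = Q_rad / Q_total
f_rad = 32 / 99 = 0.3232


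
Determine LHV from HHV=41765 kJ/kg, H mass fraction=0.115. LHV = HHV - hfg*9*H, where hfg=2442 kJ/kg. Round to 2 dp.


LHV = HHV - hfg * 9 * H
Water correction = 2442 * 9 * 0.115 = 2527.470 kJ/kg
LHV = 41765 - 2527.470 = 39237.53 kJ/kg


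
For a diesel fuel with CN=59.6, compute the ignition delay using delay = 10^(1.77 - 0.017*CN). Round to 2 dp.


delay = 10^(1.77 - 0.017*CN)
Exponent = 1.77 - 0.017*59.6 = 0.7568
delay = 10^0.7568 = 5.71 ms


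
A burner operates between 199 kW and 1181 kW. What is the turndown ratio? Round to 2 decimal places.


TDR = Q_max / Q_min
TDR = 1181 / 199 = 5.93


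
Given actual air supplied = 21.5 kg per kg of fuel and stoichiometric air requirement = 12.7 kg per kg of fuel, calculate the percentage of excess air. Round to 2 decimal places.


Excess air = actual - stoichiometric = 21.5 - 12.7 = 8.80 kg/kg fuel
Excess air % = (excess / stoich) * 100 = (8.80 / 12.7) * 100 = 69.29%


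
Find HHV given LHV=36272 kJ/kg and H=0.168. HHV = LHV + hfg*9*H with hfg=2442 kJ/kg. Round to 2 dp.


HHV = LHV + hfg * 9 * H
Water addition = 2442 * 9 * 0.168 = 3692.304 kJ/kg
HHV = 36272 + 3692.304 = 39964.30 kJ/kg


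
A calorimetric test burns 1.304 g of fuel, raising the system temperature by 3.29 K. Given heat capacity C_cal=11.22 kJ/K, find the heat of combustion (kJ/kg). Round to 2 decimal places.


Hc = C_cal * delta_T / m_fuel
Q_released = 11.22 * 3.29 = 36.9138 kJ
m_fuel = 1.304 g = 1.304/1000 kg = 0.001304 kg
Hc = 36.9138 / 0.001304 = 28308.13 kJ/kg


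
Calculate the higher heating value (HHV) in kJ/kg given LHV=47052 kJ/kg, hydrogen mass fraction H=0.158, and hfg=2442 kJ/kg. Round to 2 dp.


HHV = LHV + hfg * 9 * H
Water addition = 2442 * 9 * 0.158 = 3472.524 kJ/kg
HHV = 47052 + 3472.524 = 50524.52 kJ/kg


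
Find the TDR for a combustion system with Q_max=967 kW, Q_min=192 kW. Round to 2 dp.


TDR = Q_max / Q_min
TDR = 967 / 192 = 5.04


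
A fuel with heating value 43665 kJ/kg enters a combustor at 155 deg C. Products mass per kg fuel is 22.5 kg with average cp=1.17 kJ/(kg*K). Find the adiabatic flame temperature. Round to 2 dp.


T_ad = T_in + Hc / (m_p * cp)
Denominator = 22.5 * 1.17 = 26.3250
Temperature rise = 43665 / 26.3250 = 1658.69 K
T_ad = 155 + 1658.69 = 1813.69 deg C


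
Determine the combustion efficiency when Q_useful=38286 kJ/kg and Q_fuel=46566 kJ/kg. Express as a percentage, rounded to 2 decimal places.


Efficiency = (Q_useful / Q_fuel) * 100
Efficiency = (38286 / 46566) * 100
Efficiency = 0.8222 * 100 = 82.22%


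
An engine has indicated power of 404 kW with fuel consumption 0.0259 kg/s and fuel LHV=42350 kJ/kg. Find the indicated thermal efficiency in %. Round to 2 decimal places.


eta_ith = (IP / (mf * LHV)) * 100
Denominator = 0.0259 * 42350 = 1096.8650 kW
eta_ith = (404 / 1096.8650) * 100 = 36.83%


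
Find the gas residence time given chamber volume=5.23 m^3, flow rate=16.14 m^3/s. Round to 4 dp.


tau = V / Q_flow
tau = 5.23 / 16.14 = 0.3240 s


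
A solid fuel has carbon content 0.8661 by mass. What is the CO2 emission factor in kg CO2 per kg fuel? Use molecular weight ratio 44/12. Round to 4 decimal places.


EF = C_frac * (M_CO2 / M_C)
EF = 0.8661 * (44/12)
EF = 0.8661 * 3.666667 = 3.1757 kg_CO2/kg_fuel


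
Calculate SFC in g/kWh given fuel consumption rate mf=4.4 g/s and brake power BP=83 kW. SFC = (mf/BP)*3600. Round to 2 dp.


SFC = (mf / BP) * 3600
Rate = 4.4 / 83 = 0.053012 g/(s*kW)
SFC = 0.053012 * 3600 = 190.84 g/kWh


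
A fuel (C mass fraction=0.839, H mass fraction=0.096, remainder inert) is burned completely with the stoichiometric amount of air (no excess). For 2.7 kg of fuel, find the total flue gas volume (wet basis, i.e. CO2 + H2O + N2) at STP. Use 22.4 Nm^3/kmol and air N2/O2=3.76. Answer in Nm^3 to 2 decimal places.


Per kg fuel: CO2 = (C/12 kmol)*22.4 = (0.839/12)*22.4 = 1.56613 Nm^3
Per kg fuel: H2O = (H/2 kmol)*22.4 = (0.096/2)*22.4 = 1.07520 Nm^3
O2 needed per kg fuel = C/12 + H/4 = 0.839/12 + 0.096/4 = 0.09391667 kmol
Per kg fuel: N2 = O2*3.76*22.4 = 0.09391667*3.76*22.4 = 7.91004 Nm^3
Total per kg = 1.56613 + 1.07520 + 7.91004 = 10.55137 Nm^3
Total = 10.55137 * 2.7 = 28.49 Nm^3


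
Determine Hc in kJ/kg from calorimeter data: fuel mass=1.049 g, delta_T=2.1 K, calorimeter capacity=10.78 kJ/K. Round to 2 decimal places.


Hc = C_cal * delta_T / m_fuel
Q_released = 10.78 * 2.1 = 22.6380 kJ
m_fuel = 1.049 g = 1.049/1000 kg = 0.001049 kg
Hc = 22.6380 / 0.001049 = 21580.55 kJ/kg


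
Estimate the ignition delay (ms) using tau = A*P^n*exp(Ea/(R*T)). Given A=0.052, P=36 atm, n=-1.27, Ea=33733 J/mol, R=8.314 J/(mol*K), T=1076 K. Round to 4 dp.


tau = A * P^n * exp(Ea/(R*T))
P^n = 36^(-1.27) = 0.01055591
Ea/(R*T) = 33733/(8.314*1076) = 3.770793
exp(Ea/(R*T)) = 43.414472
tau = 0.052 * 0.01055591 * 43.414472 = 0.0238 ms


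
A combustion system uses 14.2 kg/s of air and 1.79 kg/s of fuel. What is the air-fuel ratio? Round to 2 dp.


AFR = m_air / m_fuel
AFR = 14.2 / 1.79 = 7.93


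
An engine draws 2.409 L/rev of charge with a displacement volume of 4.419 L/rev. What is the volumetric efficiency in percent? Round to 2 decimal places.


eta_v = (V_actual / V_disp) * 100
Ratio = 2.409 / 4.419 = 0.5451
eta_v = 0.5451 * 100 = 54.51%


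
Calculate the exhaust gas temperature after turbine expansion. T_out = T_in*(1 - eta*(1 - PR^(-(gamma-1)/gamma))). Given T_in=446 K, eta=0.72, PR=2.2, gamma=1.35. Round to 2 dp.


T_out = T_in * (1 - eta * (1 - PR^(-(gamma-1)/gamma)))
Exponent = -(1.35-1)/1.35 = -0.25925926
PR^exp = 2.2^(-0.25925926) = 0.81512413
Factor = 1 - 0.72*(1 - 0.81512413) = 0.86688937
T_out = 446 * 0.86688937 = 386.63 K


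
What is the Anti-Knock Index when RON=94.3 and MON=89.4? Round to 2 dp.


AKI = (RON + MON) / 2
AKI = (94.3 + 89.4) / 2
AKI = 183.7 / 2 = 91.85


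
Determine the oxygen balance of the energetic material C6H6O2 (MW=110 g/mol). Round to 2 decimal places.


OB = -1600 * (2C + H/2 - O) / MW
Inner = 2*6 + 6/2 - 2 = 13.00
OB = -1600 * 13.00 / 110 = -189.09%


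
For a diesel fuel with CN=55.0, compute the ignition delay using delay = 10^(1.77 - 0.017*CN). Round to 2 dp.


delay = 10^(1.77 - 0.017*CN)
Exponent = 1.77 - 0.017*55.0 = 0.8350
delay = 10^0.8350 = 6.84 ms


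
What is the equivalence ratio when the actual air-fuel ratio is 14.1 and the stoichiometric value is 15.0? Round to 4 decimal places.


phi = AFR_stoich / AFR_actual
phi = 15.0 / 14.1 = 1.0638


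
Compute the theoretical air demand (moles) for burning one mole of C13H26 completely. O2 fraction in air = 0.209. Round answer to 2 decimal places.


Balanced combustion: C13H26 + 19.5 O2 -> 13 CO2 + 13 H2O
O2 needed = C + H/4 = 13 + 26/4 = 19.50 moles
Air moles = O2 / 0.209 = 19.50 / 0.209 = 93.30 moles air


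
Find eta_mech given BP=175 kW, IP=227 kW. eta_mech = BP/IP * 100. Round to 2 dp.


eta_mech = (BP / IP) * 100
Ratio = 175 / 227 = 0.7709
eta_mech = 0.7709 * 100 = 77.09%


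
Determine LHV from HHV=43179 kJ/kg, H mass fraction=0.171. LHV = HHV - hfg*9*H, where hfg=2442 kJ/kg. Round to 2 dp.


LHV = HHV - hfg * 9 * H
Water correction = 2442 * 9 * 0.171 = 3758.238 kJ/kg
LHV = 43179 - 3758.238 = 39420.76 kJ/kg


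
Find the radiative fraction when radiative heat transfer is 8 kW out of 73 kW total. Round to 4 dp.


f_rad = Q_rad / Q_total
f_rad = 8 / 73 = 0.1096


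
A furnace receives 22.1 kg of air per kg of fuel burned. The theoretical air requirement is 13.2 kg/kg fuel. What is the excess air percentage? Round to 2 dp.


Excess air = actual - stoichiometric = 22.1 - 13.2 = 8.90 kg/kg fuel
Excess air % = (excess / stoich) * 100 = (8.90 / 13.2) * 100 = 67.42%


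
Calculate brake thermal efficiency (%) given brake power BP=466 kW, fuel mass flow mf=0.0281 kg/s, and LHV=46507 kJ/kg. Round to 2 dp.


eta_BTE = (BP / (mf * LHV)) * 100
Denominator = 0.0281 * 46507 = 1306.8467 kW
eta_BTE = (466 / 1306.8467) * 100 = 35.66%


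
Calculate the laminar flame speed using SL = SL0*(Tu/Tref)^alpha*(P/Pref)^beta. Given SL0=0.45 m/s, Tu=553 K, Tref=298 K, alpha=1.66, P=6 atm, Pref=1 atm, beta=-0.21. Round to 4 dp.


SL = SL0 * (Tu/Tref)^alpha * (P/Pref)^beta
T ratio = 553/298 = 1.85570470
(T ratio)^alpha = 1.85570470^1.66 = 2.790774
(P/Pref)^beta = 6^(-0.21) = 0.686417
SL = 0.45 * 2.790774 * 0.686417 = 0.8620 m/s


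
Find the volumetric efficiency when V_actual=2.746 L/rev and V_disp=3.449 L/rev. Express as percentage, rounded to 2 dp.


eta_v = (V_actual / V_disp) * 100
Ratio = 2.746 / 3.449 = 0.7962
eta_v = 0.7962 * 100 = 79.62%


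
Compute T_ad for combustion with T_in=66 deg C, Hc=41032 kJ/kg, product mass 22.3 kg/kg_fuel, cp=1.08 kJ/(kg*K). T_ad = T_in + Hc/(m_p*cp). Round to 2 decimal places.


T_ad = T_in + Hc / (m_p * cp)
Denominator = 22.3 * 1.08 = 24.0840
Temperature rise = 41032 / 24.0840 = 1703.70 K
T_ad = 66 + 1703.70 = 1769.70 deg C


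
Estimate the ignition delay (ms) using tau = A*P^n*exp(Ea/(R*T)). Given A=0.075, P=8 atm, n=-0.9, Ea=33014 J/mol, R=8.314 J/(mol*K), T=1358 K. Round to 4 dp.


tau = A * P^n * exp(Ea/(R*T))
P^n = 8^(-0.9) = 0.15389305
Ea/(R*T) = 33014/(8.314*1358) = 2.924074
exp(Ea/(R*T)) = 18.616978
tau = 0.075 * 0.15389305 * 18.616978 = 0.2149 ms


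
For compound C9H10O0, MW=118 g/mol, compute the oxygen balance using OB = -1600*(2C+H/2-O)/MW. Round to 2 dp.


OB = -1600 * (2C + H/2 - O) / MW
Inner = 2*9 + 10/2 - 0 = 23.00
OB = -1600 * 23.00 / 118 = -311.86%


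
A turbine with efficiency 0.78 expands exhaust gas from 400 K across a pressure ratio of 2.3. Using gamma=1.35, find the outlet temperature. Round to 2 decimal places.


T_out = T_in * (1 - eta * (1 - PR^(-(gamma-1)/gamma)))
Exponent = -(1.35-1)/1.35 = -0.25925926
PR^exp = 2.3^(-0.25925926) = 0.80578413
Factor = 1 - 0.78*(1 - 0.80578413) = 0.84851162
T_out = 400 * 0.84851162 = 339.40 K


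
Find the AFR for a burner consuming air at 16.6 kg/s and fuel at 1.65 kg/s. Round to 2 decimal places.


AFR = m_air / m_fuel
AFR = 16.6 / 1.65 = 10.06


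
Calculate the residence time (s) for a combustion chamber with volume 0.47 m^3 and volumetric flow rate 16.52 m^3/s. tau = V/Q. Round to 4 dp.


tau = V / Q_flow
tau = 0.47 / 16.52 = 0.0285 s


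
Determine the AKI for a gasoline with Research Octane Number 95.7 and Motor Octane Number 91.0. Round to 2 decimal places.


AKI = (RON + MON) / 2
AKI = (95.7 + 91.0) / 2
AKI = 186.7 / 2 = 93.35


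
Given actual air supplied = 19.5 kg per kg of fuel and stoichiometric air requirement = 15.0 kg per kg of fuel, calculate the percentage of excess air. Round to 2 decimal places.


Excess air = actual - stoichiometric = 19.5 - 15.0 = 4.50 kg/kg fuel
Excess air % = (excess / stoich) * 100 = (4.50 / 15.0) * 100 = 30.00%


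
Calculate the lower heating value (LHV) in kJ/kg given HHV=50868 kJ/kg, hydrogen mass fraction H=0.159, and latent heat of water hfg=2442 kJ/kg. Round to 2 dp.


LHV = HHV - hfg * 9 * H
Water correction = 2442 * 9 * 0.159 = 3494.502 kJ/kg
LHV = 50868 - 3494.502 = 47373.50 kJ/kg


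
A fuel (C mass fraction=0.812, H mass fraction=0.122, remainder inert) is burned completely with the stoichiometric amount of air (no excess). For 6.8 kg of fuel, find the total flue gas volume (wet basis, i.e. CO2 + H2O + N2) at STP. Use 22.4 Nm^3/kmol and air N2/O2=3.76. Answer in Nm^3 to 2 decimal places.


Per kg fuel: CO2 = (C/12 kmol)*22.4 = (0.812/12)*22.4 = 1.51573 Nm^3
Per kg fuel: H2O = (H/2 kmol)*22.4 = (0.122/2)*22.4 = 1.36640 Nm^3
O2 needed per kg fuel = C/12 + H/4 = 0.812/12 + 0.122/4 = 0.09816667 kmol
Per kg fuel: N2 = O2*3.76*22.4 = 0.09816667*3.76*22.4 = 8.26799 Nm^3
Total per kg = 1.51573 + 1.36640 + 8.26799 = 11.15012 Nm^3
Total = 11.15012 * 6.8 = 75.82 Nm^3


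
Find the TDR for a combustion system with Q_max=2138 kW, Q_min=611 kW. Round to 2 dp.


TDR = Q_max / Q_min
TDR = 2138 / 611 = 3.50


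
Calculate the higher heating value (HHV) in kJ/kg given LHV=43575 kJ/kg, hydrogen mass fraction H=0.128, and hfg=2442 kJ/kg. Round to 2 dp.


HHV = LHV + hfg * 9 * H
Water addition = 2442 * 9 * 0.128 = 2813.184 kJ/kg
HHV = 43575 + 2813.184 = 46388.18 kJ/kg


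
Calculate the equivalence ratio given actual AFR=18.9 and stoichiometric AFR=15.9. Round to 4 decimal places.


phi = AFR_stoich / AFR_actual
phi = 15.9 / 18.9 = 0.8413


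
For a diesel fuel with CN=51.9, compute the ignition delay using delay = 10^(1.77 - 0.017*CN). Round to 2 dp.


delay = 10^(1.77 - 0.017*CN)
Exponent = 1.77 - 0.017*51.9 = 0.8877
delay = 10^0.8877 = 7.72 ms


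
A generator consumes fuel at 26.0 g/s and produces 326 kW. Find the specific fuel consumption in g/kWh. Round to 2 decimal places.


SFC = (mf / BP) * 3600
Rate = 26.0 / 326 = 0.079755 g/(s*kW)
SFC = 0.079755 * 3600 = 287.12 g/kWh


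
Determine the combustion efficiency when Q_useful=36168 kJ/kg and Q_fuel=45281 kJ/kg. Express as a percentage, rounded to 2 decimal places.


Efficiency = (Q_useful / Q_fuel) * 100
Efficiency = (36168 / 45281) * 100
Efficiency = 0.7987 * 100 = 79.87%


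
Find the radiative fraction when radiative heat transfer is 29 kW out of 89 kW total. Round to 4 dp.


f_rad = Q_rad / Q_total
f_rad = 29 / 89 = 0.3258


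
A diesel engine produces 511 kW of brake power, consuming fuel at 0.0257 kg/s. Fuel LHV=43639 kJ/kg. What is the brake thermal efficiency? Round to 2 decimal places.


eta_BTE = (BP / (mf * LHV)) * 100
Denominator = 0.0257 * 43639 = 1121.5223 kW
eta_BTE = (511 / 1121.5223) * 100 = 45.56%


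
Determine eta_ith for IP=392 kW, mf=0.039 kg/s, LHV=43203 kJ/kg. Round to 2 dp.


eta_ith = (IP / (mf * LHV)) * 100
Denominator = 0.039 * 43203 = 1684.9170 kW
eta_ith = (392 / 1684.9170) * 100 = 23.27%


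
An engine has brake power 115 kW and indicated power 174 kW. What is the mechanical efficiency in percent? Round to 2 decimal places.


eta_mech = (BP / IP) * 100
Ratio = 115 / 174 = 0.6609
eta_mech = 0.6609 * 100 = 66.09%


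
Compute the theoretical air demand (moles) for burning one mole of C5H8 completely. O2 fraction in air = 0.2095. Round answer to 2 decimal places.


Balanced combustion: C5H8 + 7 O2 -> 5 CO2 + 4 H2O
O2 needed = C + H/4 = 5 + 8/4 = 7.00 moles
Air moles = O2 / 0.2095 = 7.00 / 0.2095 = 33.41 moles air


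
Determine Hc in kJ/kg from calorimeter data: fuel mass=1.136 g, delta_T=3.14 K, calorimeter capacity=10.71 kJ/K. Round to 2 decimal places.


Hc = C_cal * delta_T / m_fuel
Q_released = 10.71 * 3.14 = 33.6294 kJ
m_fuel = 1.136 g = 1.136/1000 kg = 0.001136 kg
Hc = 33.6294 / 0.001136 = 29603.35 kJ/kg


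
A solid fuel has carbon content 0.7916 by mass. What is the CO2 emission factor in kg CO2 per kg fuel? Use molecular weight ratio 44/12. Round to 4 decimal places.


EF = C_frac * (M_CO2 / M_C)
EF = 0.7916 * (44/12)
EF = 0.7916 * 3.666667 = 2.9025 kg_CO2/kg_fuel


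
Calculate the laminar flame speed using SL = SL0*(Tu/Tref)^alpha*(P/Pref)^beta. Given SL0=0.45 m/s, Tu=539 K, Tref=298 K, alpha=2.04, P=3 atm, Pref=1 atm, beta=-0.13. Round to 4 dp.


SL = SL0 * (Tu/Tref)^alpha * (P/Pref)^beta
T ratio = 539/298 = 1.80872483
(T ratio)^alpha = 1.80872483^2.04 = 3.349962
(P/Pref)^beta = 3^(-0.13) = 0.866910
SL = 0.45 * 3.349962 * 0.866910 = 1.3069 m/s
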